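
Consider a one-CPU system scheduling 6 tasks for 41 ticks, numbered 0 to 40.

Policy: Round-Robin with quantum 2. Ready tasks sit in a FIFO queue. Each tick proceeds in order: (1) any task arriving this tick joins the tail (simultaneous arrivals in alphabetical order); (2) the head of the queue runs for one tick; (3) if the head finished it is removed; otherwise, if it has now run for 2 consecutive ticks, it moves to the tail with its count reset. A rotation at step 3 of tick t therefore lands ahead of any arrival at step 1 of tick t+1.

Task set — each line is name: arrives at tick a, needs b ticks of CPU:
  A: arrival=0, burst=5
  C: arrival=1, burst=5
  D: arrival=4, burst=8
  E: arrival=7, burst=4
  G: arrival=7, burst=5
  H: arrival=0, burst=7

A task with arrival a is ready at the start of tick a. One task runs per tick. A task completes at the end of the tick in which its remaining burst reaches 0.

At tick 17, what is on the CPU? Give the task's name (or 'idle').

running at tick 17 = G

t=0: queue=[A,H] q_used=0 → run A
t=1: queue=[A,H,C] q_used=1 → run A
t=2: queue=[H,C,A] q_used=0 → run H
t=3: queue=[H,C,A] q_used=1 → run H
t=4: queue=[C,A,H,D] q_used=0 → run C
t=5: queue=[C,A,H,D] q_used=1 → run C
t=6: queue=[A,H,D,C] q_used=0 → run A
t=7: queue=[A,H,D,C,E,G] q_used=1 → run A
t=8: queue=[H,D,C,E,G,A] q_used=0 → run H
t=9: queue=[H,D,C,E,G,A] q_used=1 → run H
t=10: queue=[D,C,E,G,A,H] q_used=0 → run D
t=11: queue=[D,C,E,G,A,H] q_used=1 → run D
t=12: queue=[C,E,G,A,H,D] q_used=0 → run C
t=13: queue=[C,E,G,A,H,D] q_used=1 → run C
t=14: queue=[E,G,A,H,D,C] q_used=0 → run E
t=15: queue=[E,G,A,H,D,C] q_used=1 → run E
t=16: queue=[G,A,H,D,C,E] q_used=0 → run G
t=17: queue=[G,A,H,D,C,E] q_used=1 → run G
t=18: queue=[A,H,D,C,E,G] q_used=0 → run A
t=19: queue=[H,D,C,E,G] q_used=0 → run H
t=20: queue=[H,D,C,E,G] q_used=1 → run H
t=21: queue=[D,C,E,G,H] q_used=0 → run D
t=22: queue=[D,C,E,G,H] q_used=1 → run D
t=23: queue=[C,E,G,H,D] q_used=0 → run C
t=24: queue=[E,G,H,D] q_used=0 → run E
t=25: queue=[E,G,H,D] q_used=1 → run E
t=26: queue=[G,H,D] q_used=0 → run G
t=27: queue=[G,H,D] q_used=1 → run G
t=28: queue=[H,D,G] q_used=0 → run H
t=29: queue=[D,G] q_used=0 → run D
t=30: queue=[D,G] q_used=1 → run D
t=31: queue=[G,D] q_used=0 → run G
t=32: queue=[D] q_used=0 → run D
t=33: queue=[D] q_used=1 → run D
t=34: (idle)
t=35: (idle)
t=36: (idle)
t=37: (idle)
t=38: (idle)
t=39: (idle)
t=40: (idle)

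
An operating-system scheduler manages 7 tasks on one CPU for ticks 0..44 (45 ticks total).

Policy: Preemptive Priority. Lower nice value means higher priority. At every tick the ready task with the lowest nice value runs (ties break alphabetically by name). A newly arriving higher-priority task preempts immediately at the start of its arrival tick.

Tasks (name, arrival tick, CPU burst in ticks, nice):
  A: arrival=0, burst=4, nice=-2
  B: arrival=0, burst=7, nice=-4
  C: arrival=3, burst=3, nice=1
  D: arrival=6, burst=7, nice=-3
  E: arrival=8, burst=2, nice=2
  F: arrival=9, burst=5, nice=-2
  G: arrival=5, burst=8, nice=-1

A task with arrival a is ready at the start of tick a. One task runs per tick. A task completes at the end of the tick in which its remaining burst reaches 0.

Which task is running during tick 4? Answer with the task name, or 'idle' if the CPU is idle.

t=0: ready={A,B} → run B
t=1: ready={A,B} → run B
t=2: ready={A,B} → run B
t=3: ready={A,B,C} → run B
t=4: ready={A,B,C} → run B
t=5: ready={A,B,C,G} → run B
t=6: ready={A,B,C,D,G} → run B
t=7: ready={A,C,D,G} → run D
t=8: ready={A,C,D,E,G} → run D
t=9: ready={A,C,D,E,F,G} → run D
t=10: ready={A,C,D,E,F,G} → run D
t=11: ready={A,C,D,E,F,G} → run D
t=12: ready={A,C,D,E,F,G} → run D
t=13: ready={A,C,D,E,F,G} → run D
t=14: ready={A,C,E,F,G} → run A
t=15: ready={A,C,E,F,G} → run A
t=16: ready={A,C,E,F,G} → run A
t=17: ready={A,C,E,F,G} → run A
t=18: ready={C,E,F,G} → run F
t=19: ready={C,E,F,G} → run F
t=20: ready={C,E,F,G} → run F
t=21: ready={C,E,F,G} → run F
t=22: ready={C,E,F,G} → run F
t=23: ready={C,E,G} → run G
t=24: ready={C,E,G} → run G
t=25: ready={C,E,G} → run G
t=26: ready={C,E,G} → run G
t=27: ready={C,E,G} → run G
t=28: ready={C,E,G} → run G
t=29: ready={C,E,G} → run G
t=30: ready={C,E,G} → run G
t=31: ready={C,E} → run C
t=32: ready={C,E} → run C
t=33: ready={C,E} → run C
t=34: ready={E} → run E
t=35: ready={E} → run E
t=36: (idle)
t=37: (idle)
t=38: (idle)
t=39: (idle)
t=40: (idle)
t=41: (idle)
t=42: (idle)
t=43: (idle)
t=44: (idle)

running at tick 4 = B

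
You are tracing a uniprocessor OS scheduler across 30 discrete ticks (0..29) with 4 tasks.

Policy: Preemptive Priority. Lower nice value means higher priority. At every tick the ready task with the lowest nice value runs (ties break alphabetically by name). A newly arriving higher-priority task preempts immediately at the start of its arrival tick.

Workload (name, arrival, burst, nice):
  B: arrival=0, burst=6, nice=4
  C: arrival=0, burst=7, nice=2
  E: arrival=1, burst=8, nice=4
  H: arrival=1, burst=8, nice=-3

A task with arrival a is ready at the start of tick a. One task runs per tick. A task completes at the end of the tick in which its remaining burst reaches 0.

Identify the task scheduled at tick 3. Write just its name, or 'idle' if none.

t=0: ready={B,C} → run C
t=1: ready={B,C,E,H} → run H
t=2: ready={B,C,E,H} → run H
t=3: ready={B,C,E,H} → run H
t=4: ready={B,C,E,H} → run H
t=5: ready={B,C,E,H} → run H
t=6: ready={B,C,E,H} → run H
t=7: ready={B,C,E,H} → run H
t=8: ready={B,C,E,H} → run H
t=9: ready={B,C,E} → run C
t=10: ready={B,C,E} → run C
t=11: ready={B,C,E} → run C
t=12: ready={B,C,E} → run C
t=13: ready={B,C,E} → run C
t=14: ready={B,C,E} → run C
t=15: ready={B,E} → run B
t=16: ready={B,E} → run B
t=17: ready={B,E} → run B
t=18: ready={B,E} → run B
t=19: ready={B,E} → run B
t=20: ready={B,E} → run B
t=21: ready={E} → run E
t=22: ready={E} → run E
t=23: ready={E} → run E
t=24: ready={E} → run E
t=25: ready={E} → run E
t=26: ready={E} → run E
t=27: ready={E} → run E
t=28: ready={E} → run E
t=29: (idle)

running at tick 3 = H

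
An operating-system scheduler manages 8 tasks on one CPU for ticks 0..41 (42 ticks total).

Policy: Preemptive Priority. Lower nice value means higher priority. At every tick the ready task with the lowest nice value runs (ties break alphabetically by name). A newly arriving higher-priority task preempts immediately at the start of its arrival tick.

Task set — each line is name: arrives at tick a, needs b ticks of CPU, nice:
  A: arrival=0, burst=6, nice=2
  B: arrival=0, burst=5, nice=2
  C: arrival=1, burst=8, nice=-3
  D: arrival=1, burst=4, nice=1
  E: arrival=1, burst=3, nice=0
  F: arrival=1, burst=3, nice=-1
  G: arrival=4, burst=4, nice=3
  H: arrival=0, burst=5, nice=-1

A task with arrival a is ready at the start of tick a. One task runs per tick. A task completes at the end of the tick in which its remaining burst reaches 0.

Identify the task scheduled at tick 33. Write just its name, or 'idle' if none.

running at tick 33 = B

t=0: ready={A,B,H} → run H
t=1: ready={A,B,C,D,E,F,H} → run C
t=2: ready={A,B,C,D,E,F,H} → run C
t=3: ready={A,B,C,D,E,F,H} → run C
t=4: ready={A,B,C,D,E,F,G,H} → run C
t=5: ready={A,B,C,D,E,F,G,H} → run C
t=6: ready={A,B,C,D,E,F,G,H} → run C
t=7: ready={A,B,C,D,E,F,G,H} → run C
t=8: ready={A,B,C,D,E,F,G,H} → run C
t=9: ready={A,B,D,E,F,G,H} → run F
t=10: ready={A,B,D,E,F,G,H} → run F
t=11: ready={A,B,D,E,F,G,H} → run F
t=12: ready={A,B,D,E,G,H} → run H
t=13: ready={A,B,D,E,G,H} → run H
t=14: ready={A,B,D,E,G,H} → run H
t=15: ready={A,B,D,E,G,H} → run H
t=16: ready={A,B,D,E,G} → run E
t=17: ready={A,B,D,E,G} → run E
t=18: ready={A,B,D,E,G} → run E
t=19: ready={A,B,D,G} → run D
t=20: ready={A,B,D,G} → run D
t=21: ready={A,B,D,G} → run D
t=22: ready={A,B,D,G} → run D
t=23: ready={A,B,G} → run A
t=24: ready={A,B,G} → run A
t=25: ready={A,B,G} → run A
t=26: ready={A,B,G} → run A
t=27: ready={A,B,G} → run A
t=28: ready={A,B,G} → run A
t=29: ready={B,G} → run B
t=30: ready={B,G} → run B
t=31: ready={B,G} → run B
t=32: ready={B,G} → run B
t=33: ready={B,G} → run B
t=34: ready={G} → run G
t=35: ready={G} → run G
t=36: ready={G} → run G
t=37: ready={G} → run G
t=38: (idle)
t=39: (idle)
t=40: (idle)
t=41: (idle)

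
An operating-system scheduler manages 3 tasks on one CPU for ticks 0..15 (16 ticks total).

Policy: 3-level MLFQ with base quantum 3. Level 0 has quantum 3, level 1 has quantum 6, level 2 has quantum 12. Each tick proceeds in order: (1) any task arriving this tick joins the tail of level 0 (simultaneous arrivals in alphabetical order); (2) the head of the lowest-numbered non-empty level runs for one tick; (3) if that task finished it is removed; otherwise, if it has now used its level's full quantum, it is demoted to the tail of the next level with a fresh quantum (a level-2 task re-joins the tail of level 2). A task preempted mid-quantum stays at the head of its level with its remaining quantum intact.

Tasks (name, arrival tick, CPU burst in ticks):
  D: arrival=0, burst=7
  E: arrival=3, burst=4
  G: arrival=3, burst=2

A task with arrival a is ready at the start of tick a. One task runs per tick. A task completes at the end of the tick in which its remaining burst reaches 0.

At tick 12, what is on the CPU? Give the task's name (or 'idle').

t=0: L0/L1/L2 = D/-/- → run D
t=1: L0/L1/L2 = D/-/- → run D
t=2: L0/L1/L2 = D/-/- → run D
t=3: L0/L1/L2 = EG/D/- → run E
t=4: L0/L1/L2 = EG/D/- → run E
t=5: L0/L1/L2 = EG/D/- → run E
t=6: L0/L1/L2 = G/DE/- → run G
t=7: L0/L1/L2 = G/DE/- → run G
t=8: L0/L1/L2 = -/DE/- → run D
t=9: L0/L1/L2 = -/DE/- → run D
t=10: L0/L1/L2 = -/DE/- → run D
t=11: L0/L1/L2 = -/DE/- → run D
t=12: L0/L1/L2 = -/E/- → run E
t=13: (idle)
t=14: (idle)
t=15: (idle)

running at tick 12 = E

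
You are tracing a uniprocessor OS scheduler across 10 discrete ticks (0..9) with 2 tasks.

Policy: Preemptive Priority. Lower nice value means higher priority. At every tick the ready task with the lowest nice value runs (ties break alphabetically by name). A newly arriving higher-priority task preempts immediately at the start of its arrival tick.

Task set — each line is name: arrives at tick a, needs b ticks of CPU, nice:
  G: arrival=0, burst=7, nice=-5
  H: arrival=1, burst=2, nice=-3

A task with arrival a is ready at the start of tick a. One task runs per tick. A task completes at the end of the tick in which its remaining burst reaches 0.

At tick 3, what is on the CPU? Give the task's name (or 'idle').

t=0: ready={G} → run G
t=1: ready={G,H} → run G
t=2: ready={G,H} → run G
t=3: ready={G,H} → run G
t=4: ready={G,H} → run G
t=5: ready={G,H} → run G
t=6: ready={G,H} → run G
t=7: ready={H} → run H
t=8: ready={H} → run H
t=9: (idle)

running at tick 3 = G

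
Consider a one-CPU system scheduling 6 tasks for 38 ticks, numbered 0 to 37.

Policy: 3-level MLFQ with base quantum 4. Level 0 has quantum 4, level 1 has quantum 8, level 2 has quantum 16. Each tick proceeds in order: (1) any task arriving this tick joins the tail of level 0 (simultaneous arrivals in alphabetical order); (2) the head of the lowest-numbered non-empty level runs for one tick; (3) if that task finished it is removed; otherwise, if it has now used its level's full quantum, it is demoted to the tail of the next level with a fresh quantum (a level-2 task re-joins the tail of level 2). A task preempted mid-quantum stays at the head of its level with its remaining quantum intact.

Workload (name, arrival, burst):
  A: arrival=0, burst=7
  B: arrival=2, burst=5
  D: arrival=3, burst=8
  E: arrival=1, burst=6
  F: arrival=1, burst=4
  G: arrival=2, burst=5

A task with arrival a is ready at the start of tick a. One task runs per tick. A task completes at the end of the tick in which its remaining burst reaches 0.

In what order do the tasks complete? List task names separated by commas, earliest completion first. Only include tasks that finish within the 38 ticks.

completion order = F, A, E, B, G, D

t=0: L0/L1/L2 = A/-/- → run A
t=1: L0/L1/L2 = AEF/-/- → run A
t=2: L0/L1/L2 = AEFBG/-/- → run A
t=3: L0/L1/L2 = AEFBGD/-/- → run A
t=4: L0/L1/L2 = EFBGD/A/- → run E
t=5: L0/L1/L2 = EFBGD/A/- → run E
t=6: L0/L1/L2 = EFBGD/A/- → run E
t=7: L0/L1/L2 = EFBGD/A/- → run E
t=8: L0/L1/L2 = FBGD/AE/- → run F
t=9: L0/L1/L2 = FBGD/AE/- → run F
t=10: L0/L1/L2 = FBGD/AE/- → run F
t=11: L0/L1/L2 = FBGD/AE/- → run F
t=12: L0/L1/L2 = BGD/AE/- → run B
t=13: L0/L1/L2 = BGD/AE/- → run B
t=14: L0/L1/L2 = BGD/AE/- → run B
t=15: L0/L1/L2 = BGD/AE/- → run B
t=16: L0/L1/L2 = GD/AEB/- → run G
t=17: L0/L1/L2 = GD/AEB/- → run G
t=18: L0/L1/L2 = GD/AEB/- → run G
t=19: L0/L1/L2 = GD/AEB/- → run G
t=20: L0/L1/L2 = D/AEBG/- → run D
t=21: L0/L1/L2 = D/AEBG/- → run D
t=22: L0/L1/L2 = D/AEBG/- → run D
t=23: L0/L1/L2 = D/AEBG/- → run D
t=24: L0/L1/L2 = -/AEBGD/- → run A
t=25: L0/L1/L2 = -/AEBGD/- → run A
t=26: L0/L1/L2 = -/AEBGD/- → run A
t=27: L0/L1/L2 = -/EBGD/- → run E
t=28: L0/L1/L2 = -/EBGD/- → run E
t=29: L0/L1/L2 = -/BGD/- → run B
t=30: L0/L1/L2 = -/GD/- → run G
t=31: L0/L1/L2 = -/D/- → run D
t=32: L0/L1/L2 = -/D/- → run D
t=33: L0/L1/L2 = -/D/- → run D
t=34: L0/L1/L2 = -/D/- → run D
t=35: (idle)
t=36: (idle)
t=37: (idle)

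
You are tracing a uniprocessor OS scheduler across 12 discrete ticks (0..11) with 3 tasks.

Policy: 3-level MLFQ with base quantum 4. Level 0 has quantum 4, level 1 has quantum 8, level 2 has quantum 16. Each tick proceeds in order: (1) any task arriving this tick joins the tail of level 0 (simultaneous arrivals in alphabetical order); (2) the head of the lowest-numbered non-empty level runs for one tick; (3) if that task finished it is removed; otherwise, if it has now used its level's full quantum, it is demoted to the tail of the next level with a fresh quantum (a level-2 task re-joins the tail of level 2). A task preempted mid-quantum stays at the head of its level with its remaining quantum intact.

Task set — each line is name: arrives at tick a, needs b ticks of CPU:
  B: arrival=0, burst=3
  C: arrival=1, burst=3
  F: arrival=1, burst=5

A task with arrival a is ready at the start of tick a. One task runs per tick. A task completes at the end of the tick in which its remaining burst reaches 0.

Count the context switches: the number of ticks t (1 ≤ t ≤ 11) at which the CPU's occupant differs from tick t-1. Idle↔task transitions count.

context switches = 3

t=0: L0/L1/L2 = B/-/- → run B
t=1: L0/L1/L2 = BCF/-/- → run B
t=2: L0/L1/L2 = BCF/-/- → run B
t=3: L0/L1/L2 = CF/-/- → run C
t=4: L0/L1/L2 = CF/-/- → run C
t=5: L0/L1/L2 = CF/-/- → run C
t=6: L0/L1/L2 = F/-/- → run F
t=7: L0/L1/L2 = F/-/- → run F
t=8: L0/L1/L2 = F/-/- → run F
t=9: L0/L1/L2 = F/-/- → run F
t=10: L0/L1/L2 = -/F/- → run F
t=11: (idle)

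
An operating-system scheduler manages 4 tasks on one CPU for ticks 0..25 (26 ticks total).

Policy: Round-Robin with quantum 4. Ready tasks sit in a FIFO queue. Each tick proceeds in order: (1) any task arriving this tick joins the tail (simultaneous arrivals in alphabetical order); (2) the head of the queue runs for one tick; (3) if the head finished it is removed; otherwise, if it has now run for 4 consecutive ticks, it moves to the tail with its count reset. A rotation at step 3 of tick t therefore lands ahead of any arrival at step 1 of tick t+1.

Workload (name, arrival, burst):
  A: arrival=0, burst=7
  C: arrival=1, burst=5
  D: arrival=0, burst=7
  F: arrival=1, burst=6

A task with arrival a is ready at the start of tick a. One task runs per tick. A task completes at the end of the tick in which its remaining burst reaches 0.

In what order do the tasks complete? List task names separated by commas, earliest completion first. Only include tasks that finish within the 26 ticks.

completion order = A, D, C, F

t=0: queue=[A,D] q_used=0 → run A
t=1: queue=[A,D,C,F] q_used=1 → run A
t=2: queue=[A,D,C,F] q_used=2 → run A
t=3: queue=[A,D,C,F] q_used=3 → run A
t=4: queue=[D,C,F,A] q_used=0 → run D
t=5: queue=[D,C,F,A] q_used=1 → run D
t=6: queue=[D,C,F,A] q_used=2 → run D
t=7: queue=[D,C,F,A] q_used=3 → run D
t=8: queue=[C,F,A,D] q_used=0 → run C
t=9: queue=[C,F,A,D] q_used=1 → run C
t=10: queue=[C,F,A,D] q_used=2 → run C
t=11: queue=[C,F,A,D] q_used=3 → run C
t=12: queue=[F,A,D,C] q_used=0 → run F
t=13: queue=[F,A,D,C] q_used=1 → run F
t=14: queue=[F,A,D,C] q_used=2 → run F
t=15: queue=[F,A,D,C] q_used=3 → run F
t=16: queue=[A,D,C,F] q_used=0 → run A
t=17: queue=[A,D,C,F] q_used=1 → run A
t=18: queue=[A,D,C,F] q_used=2 → run A
t=19: queue=[D,C,F] q_used=0 → run D
t=20: queue=[D,C,F] q_used=1 → run D
t=21: queue=[D,C,F] q_used=2 → run D
t=22: queue=[C,F] q_used=0 → run C
t=23: queue=[F] q_used=0 → run F
t=24: queue=[F] q_used=1 → run F
t=25: (idle)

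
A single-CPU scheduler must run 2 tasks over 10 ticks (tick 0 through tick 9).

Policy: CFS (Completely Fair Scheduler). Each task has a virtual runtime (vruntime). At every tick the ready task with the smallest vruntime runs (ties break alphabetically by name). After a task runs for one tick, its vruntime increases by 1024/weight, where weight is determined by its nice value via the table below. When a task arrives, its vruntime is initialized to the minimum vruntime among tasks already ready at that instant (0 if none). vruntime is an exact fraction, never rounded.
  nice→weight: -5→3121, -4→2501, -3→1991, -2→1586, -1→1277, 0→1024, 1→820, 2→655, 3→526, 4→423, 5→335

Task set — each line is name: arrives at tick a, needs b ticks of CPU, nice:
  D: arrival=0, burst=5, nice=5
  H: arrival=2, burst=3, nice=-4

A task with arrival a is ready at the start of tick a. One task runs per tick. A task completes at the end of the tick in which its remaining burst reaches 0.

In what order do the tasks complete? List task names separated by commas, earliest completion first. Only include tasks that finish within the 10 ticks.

t=0: vr[D=0] → run D
t=1: vr[D=1024/335] → run D
t=2: vr[D=2048/335 H=2048/335] → run D
t=3: vr[D=3072/335 H=2048/335] → run H
t=4: vr[D=3072/335 H=5465088/837835] → run H
t=5: vr[D=3072/335 H=5808128/837835] → run H
t=6: vr[D=3072/335] → run D
t=7: vr[D=4096/335] → run D
t=8: (idle)
t=9: (idle)

completion order = H, D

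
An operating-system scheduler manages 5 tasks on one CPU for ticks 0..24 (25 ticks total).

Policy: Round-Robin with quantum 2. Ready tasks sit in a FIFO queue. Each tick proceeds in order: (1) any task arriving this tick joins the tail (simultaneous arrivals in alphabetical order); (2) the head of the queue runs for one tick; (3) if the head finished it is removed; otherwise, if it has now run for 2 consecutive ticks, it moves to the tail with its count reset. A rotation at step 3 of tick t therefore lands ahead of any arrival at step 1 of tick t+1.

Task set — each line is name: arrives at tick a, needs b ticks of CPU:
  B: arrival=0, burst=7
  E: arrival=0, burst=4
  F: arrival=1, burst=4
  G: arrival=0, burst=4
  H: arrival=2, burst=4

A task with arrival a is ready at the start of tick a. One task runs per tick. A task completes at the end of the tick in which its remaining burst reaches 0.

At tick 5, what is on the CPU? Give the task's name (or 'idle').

running at tick 5 = G

t=0: queue=[B,E,G] q_used=0 → run B
t=1: queue=[B,E,G,F] q_used=1 → run B
t=2: queue=[E,G,F,B,H] q_used=0 → run E
t=3: queue=[E,G,F,B,H] q_used=1 → run E
t=4: queue=[G,F,B,H,E] q_used=0 → run G
t=5: queue=[G,F,B,H,E] q_used=1 → run G
t=6: queue=[F,B,H,E,G] q_used=0 → run F
t=7: queue=[F,B,H,E,G] q_used=1 → run F
t=8: queue=[B,H,E,G,F] q_used=0 → run B
t=9: queue=[B,H,E,G,F] q_used=1 → run B
t=10: queue=[H,E,G,F,B] q_used=0 → run H
t=11: queue=[H,E,G,F,B] q_used=1 → run H
t=12: queue=[E,G,F,B,H] q_used=0 → run E
t=13: queue=[E,G,F,B,H] q_used=1 → run E
t=14: queue=[G,F,B,H] q_used=0 → run G
t=15: queue=[G,F,B,H] q_used=1 → run G
t=16: queue=[F,B,H] q_used=0 → run F
t=17: queue=[F,B,H] q_used=1 → run F
t=18: queue=[B,H] q_used=0 → run B
t=19: queue=[B,H] q_used=1 → run B
t=20: queue=[H,B] q_used=0 → run H
t=21: queue=[H,B] q_used=1 → run H
t=22: queue=[B] q_used=0 → run B
t=23: (idle)
t=24: (idle)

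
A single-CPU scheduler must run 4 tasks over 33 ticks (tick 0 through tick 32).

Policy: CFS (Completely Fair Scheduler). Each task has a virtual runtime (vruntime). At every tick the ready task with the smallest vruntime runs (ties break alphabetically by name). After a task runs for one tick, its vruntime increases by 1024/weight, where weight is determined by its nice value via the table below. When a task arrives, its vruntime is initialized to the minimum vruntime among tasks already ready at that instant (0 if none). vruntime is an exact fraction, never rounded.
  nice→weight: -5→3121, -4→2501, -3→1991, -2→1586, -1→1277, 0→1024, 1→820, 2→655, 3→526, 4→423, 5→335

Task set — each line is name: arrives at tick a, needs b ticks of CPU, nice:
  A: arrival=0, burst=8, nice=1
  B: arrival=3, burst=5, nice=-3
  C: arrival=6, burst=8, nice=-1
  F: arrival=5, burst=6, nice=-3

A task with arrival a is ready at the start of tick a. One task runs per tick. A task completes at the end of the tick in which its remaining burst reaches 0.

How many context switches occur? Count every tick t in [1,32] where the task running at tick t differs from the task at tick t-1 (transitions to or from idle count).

context switches = 22

t=0: vr[A=0] → run A
t=1: vr[A=256/205] → run A
t=2: vr[A=512/205] → run A
t=3: vr[A=768/205 B=768/205] → run A
t=4: vr[A=1024/205 B=768/205] → run B
t=5: vr[A=1024/205 B=1739008/408155 F=1739008/408155] → run B
t=6: vr[A=1024/205 B=1948928/408155 C=1739008/408155 F=1739008/408155] → run C
t=7: vr[A=1024/205 B=1948928/408155 C=2638663936/521213935 F=1739008/408155] → run F
t=8: vr[A=1024/205 B=1948928/408155 C=2638663936/521213935 F=1948928/408155] → run B
t=9: vr[A=1024/205 B=2158848/408155 C=2638663936/521213935 F=1948928/408155] → run F
t=10: vr[A=1024/205 B=2158848/408155 C=2638663936/521213935 F=2158848/408155] → run A
t=11: vr[A=256/41 B=2158848/408155 C=2638663936/521213935 F=2158848/408155] → run C
t=12: vr[A=256/41 B=2158848/408155 C=3056614656/521213935 F=2158848/408155] → run B
t=13: vr[A=256/41 B=2368768/408155 C=3056614656/521213935 F=2158848/408155] → run F
t=14: vr[A=256/41 B=2368768/408155 C=3056614656/521213935 F=2368768/408155] → run B
t=15: vr[A=256/41 C=3056614656/521213935 F=2368768/408155] → run F
t=16: vr[A=256/41 C=3056614656/521213935 F=2578688/408155] → run C
t=17: vr[A=256/41 C=3474565376/521213935 F=2578688/408155] → run A
t=18: vr[A=1536/205 C=3474565376/521213935 F=2578688/408155] → run F
t=19: vr[A=1536/205 C=3474565376/521213935 F=2788608/408155] → run C
t=20: vr[A=1536/205 C=3892516096/521213935 F=2788608/408155] → run F
t=21: vr[A=1536/205 C=3892516096/521213935] → run C
t=22: vr[A=1536/205 C=4310466816/521213935] → run A
t=23: vr[A=1792/205 C=4310466816/521213935] → run C
t=24: vr[A=1792/205 C=4728417536/521213935] → run A
t=25: vr[C=4728417536/521213935] → run C
t=26: vr[C=5146368256/521213935] → run C
t=27: (idle)
t=28: (idle)
t=29: (idle)
t=30: (idle)
t=31: (idle)
t=32: (idle)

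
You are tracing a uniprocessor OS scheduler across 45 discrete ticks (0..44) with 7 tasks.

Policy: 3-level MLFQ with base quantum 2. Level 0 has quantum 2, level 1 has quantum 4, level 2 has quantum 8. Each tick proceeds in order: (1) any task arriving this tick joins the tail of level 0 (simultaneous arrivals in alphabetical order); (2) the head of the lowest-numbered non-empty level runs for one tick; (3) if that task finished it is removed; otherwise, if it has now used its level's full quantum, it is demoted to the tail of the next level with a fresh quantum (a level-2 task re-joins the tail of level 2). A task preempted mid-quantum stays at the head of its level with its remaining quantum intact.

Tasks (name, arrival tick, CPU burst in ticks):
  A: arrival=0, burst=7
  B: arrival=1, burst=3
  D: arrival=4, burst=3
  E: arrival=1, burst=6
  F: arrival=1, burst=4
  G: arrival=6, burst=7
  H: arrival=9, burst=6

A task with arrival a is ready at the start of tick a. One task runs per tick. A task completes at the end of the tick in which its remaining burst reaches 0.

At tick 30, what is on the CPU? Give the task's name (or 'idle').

t=0: L0/L1/L2 = A/-/- → run A
t=1: L0/L1/L2 = ABEF/-/- → run A
t=2: L0/L1/L2 = BEF/A/- → run B
t=3: L0/L1/L2 = BEF/A/- → run B
t=4: L0/L1/L2 = EFD/AB/- → run E
t=5: L0/L1/L2 = EFD/AB/- → run E
t=6: L0/L1/L2 = FDG/ABE/- → run F
t=7: L0/L1/L2 = FDG/ABE/- → run F
t=8: L0/L1/L2 = DG/ABEF/- → run D
t=9: L0/L1/L2 = DGH/ABEF/- → run D
t=10: L0/L1/L2 = GH/ABEFD/- → run G
t=11: L0/L1/L2 = GH/ABEFD/- → run G
t=12: L0/L1/L2 = H/ABEFDG/- → run H
t=13: L0/L1/L2 = H/ABEFDG/- → run H
t=14: L0/L1/L2 = -/ABEFDGH/- → run A
t=15: L0/L1/L2 = -/ABEFDGH/- → run A
t=16: L0/L1/L2 = -/ABEFDGH/- → run A
t=17: L0/L1/L2 = -/ABEFDGH/- → run A
t=18: L0/L1/L2 = -/BEFDGH/A → run B
t=19: L0/L1/L2 = -/EFDGH/A → run E
t=20: L0/L1/L2 = -/EFDGH/A → run E
t=21: L0/L1/L2 = -/EFDGH/A → run E
t=22: L0/L1/L2 = -/EFDGH/A → run E
t=23: L0/L1/L2 = -/FDGH/A → run F
t=24: L0/L1/L2 = -/FDGH/A → run F
t=25: L0/L1/L2 = -/DGH/A → run D
t=26: L0/L1/L2 = -/GH/A → run G
t=27: L0/L1/L2 = -/GH/A → run G
t=28: L0/L1/L2 = -/GH/A → run G
t=29: L0/L1/L2 = -/GH/A → run G
t=30: L0/L1/L2 = -/H/AG → run H
t=31: L0/L1/L2 = -/H/AG → run H
t=32: L0/L1/L2 = -/H/AG → run H
t=33: L0/L1/L2 = -/H/AG → run H
t=34: L0/L1/L2 = -/-/AG → run A
t=35: L0/L1/L2 = -/-/G → run G
t=36: (idle)
t=37: (idle)
t=38: (idle)
t=39: (idle)
t=40: (idle)
t=41: (idle)
t=42: (idle)
t=43: (idle)
t=44: (idle)

running at tick 30 = H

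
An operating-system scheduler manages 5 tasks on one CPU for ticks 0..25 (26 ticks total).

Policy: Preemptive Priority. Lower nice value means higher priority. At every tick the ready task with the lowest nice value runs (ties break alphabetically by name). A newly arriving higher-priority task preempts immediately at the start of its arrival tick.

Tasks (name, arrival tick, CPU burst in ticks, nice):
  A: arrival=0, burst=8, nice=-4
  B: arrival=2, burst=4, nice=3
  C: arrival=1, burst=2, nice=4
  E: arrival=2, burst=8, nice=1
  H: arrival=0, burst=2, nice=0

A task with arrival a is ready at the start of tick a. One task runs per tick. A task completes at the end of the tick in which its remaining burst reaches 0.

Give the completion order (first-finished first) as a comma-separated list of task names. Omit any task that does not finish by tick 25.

t=0: ready={A,H} → run A
t=1: ready={A,C,H} → run A
t=2: ready={A,B,C,E,H} → run A
t=3: ready={A,B,C,E,H} → run A
t=4: ready={A,B,C,E,H} → run A
t=5: ready={A,B,C,E,H} → run A
t=6: ready={A,B,C,E,H} → run A
t=7: ready={A,B,C,E,H} → run A
t=8: ready={B,C,E,H} → run H
t=9: ready={B,C,E,H} → run H
t=10: ready={B,C,E} → run E
t=11: ready={B,C,E} → run E
t=12: ready={B,C,E} → run E
t=13: ready={B,C,E} → run E
t=14: ready={B,C,E} → run E
t=15: ready={B,C,E} → run E
t=16: ready={B,C,E} → run E
t=17: ready={B,C,E} → run E
t=18: ready={B,C} → run B
t=19: ready={B,C} → run B
t=20: ready={B,C} → run B
t=21: ready={B,C} → run B
t=22: ready={C} → run C
t=23: ready={C} → run C
t=24: (idle)
t=25: (idle)

completion order = A, H, E, B, C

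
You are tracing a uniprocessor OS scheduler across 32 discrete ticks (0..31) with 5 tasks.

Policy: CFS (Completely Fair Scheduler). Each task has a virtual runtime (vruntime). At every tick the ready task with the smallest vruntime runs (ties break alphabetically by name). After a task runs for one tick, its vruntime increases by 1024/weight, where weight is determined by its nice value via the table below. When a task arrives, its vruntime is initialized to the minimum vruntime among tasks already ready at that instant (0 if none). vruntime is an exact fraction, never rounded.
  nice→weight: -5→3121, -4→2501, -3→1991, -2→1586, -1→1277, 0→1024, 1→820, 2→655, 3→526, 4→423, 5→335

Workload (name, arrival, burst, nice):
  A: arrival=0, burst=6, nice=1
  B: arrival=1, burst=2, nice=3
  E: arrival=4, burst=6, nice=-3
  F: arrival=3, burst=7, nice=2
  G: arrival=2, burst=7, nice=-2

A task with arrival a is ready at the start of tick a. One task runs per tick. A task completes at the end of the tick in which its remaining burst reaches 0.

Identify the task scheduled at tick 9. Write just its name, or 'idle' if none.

running at tick 9 = A

t=0: vr[A=0] → run A
t=1: vr[A=256/205 B=256/205] → run A
t=2: vr[A=512/205 B=256/205 G=256/205] → run B
t=3: vr[A=512/205 B=172288/53915 F=256/205 G=256/205] → run F
t=4: vr[A=512/205 B=172288/53915 E=256/205 F=15104/5371 G=256/205] → run E
t=5: vr[A=512/205 B=172288/53915 E=719616/408155 F=15104/5371 G=256/205] → run G
t=6: vr[A=512/205 B=172288/53915 E=719616/408155 F=15104/5371 G=307968/162565] → run E
t=7: vr[A=512/205 B=172288/53915 E=929536/408155 F=15104/5371 G=307968/162565] → run G
t=8: vr[A=512/205 B=172288/53915 E=929536/408155 F=15104/5371 G=412928/162565] → run E
t=9: vr[A=512/205 B=172288/53915 E=1139456/408155 F=15104/5371 G=412928/162565] → run A
t=10: vr[A=768/205 B=172288/53915 E=1139456/408155 F=15104/5371 G=412928/162565] → run G
t=11: vr[A=768/205 B=172288/53915 E=1139456/408155 F=15104/5371 G=517888/162565] → run E
t=12: vr[A=768/205 B=172288/53915 E=1349376/408155 F=15104/5371 G=517888/162565] → run F
t=13: vr[A=768/205 B=172288/53915 E=1349376/408155 F=117504/26855 G=517888/162565] → run G
t=14: vr[A=768/205 B=172288/53915 E=1349376/408155 F=117504/26855 G=622848/162565] → run B
t=15: vr[A=768/205 E=1349376/408155 F=117504/26855 G=622848/162565] → run E
t=16: vr[A=768/205 E=1559296/408155 F=117504/26855 G=622848/162565] → run A
t=17: vr[A=1024/205 E=1559296/408155 F=117504/26855 G=622848/162565] → run E
t=18: vr[A=1024/205 F=117504/26855 G=622848/162565] → run G
t=19: vr[A=1024/205 F=117504/26855 G=727808/162565] → run F
t=20: vr[A=1024/205 F=159488/26855 G=727808/162565] → run G
t=21: vr[A=1024/205 F=159488/26855 G=832768/162565] → run A
t=22: vr[A=256/41 F=159488/26855 G=832768/162565] → run G
t=23: vr[A=256/41 F=159488/26855] → run F
t=24: vr[A=256/41 F=201472/26855] → run A
t=25: vr[F=201472/26855] → run F
t=26: vr[F=243456/26855] → run F
t=27: vr[F=57088/5371] → run F
t=28: (idle)
t=29: (idle)
t=30: (idle)
t=31: (idle)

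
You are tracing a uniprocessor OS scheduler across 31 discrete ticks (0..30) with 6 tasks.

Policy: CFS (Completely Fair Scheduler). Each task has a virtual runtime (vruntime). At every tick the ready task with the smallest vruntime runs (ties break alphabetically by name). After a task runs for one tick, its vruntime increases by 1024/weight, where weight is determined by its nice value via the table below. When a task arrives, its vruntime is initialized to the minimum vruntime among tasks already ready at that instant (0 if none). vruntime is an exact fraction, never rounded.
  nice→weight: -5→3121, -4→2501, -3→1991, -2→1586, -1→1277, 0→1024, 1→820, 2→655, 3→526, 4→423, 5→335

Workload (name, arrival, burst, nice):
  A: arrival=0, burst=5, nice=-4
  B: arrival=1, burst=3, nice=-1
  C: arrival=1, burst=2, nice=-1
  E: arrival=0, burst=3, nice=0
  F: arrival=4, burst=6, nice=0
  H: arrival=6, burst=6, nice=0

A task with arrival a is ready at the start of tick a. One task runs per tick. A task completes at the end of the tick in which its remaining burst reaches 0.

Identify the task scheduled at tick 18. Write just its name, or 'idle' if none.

running at tick 18 = H

t=0: vr[A=0 E=0] → run A
t=1: vr[A=1024/2501 B=0 C=0 E=0] → run B
t=2: vr[A=1024/2501 B=1024/1277 C=0 E=0] → run C
t=3: vr[A=1024/2501 B=1024/1277 C=1024/1277 E=0] → run E
t=4: vr[A=1024/2501 B=1024/1277 C=1024/1277 E=1 F=1024/2501] → run A
t=5: vr[A=2048/2501 B=1024/1277 C=1024/1277 E=1 F=1024/2501] → run F
t=6: vr[A=2048/2501 B=1024/1277 C=1024/1277 E=1 F=3525/2501 H=1024/1277] → run B
t=7: vr[A=2048/2501 B=2048/1277 C=1024/1277 E=1 F=3525/2501 H=1024/1277] → run C
t=8: vr[A=2048/2501 B=2048/1277 E=1 F=3525/2501 H=1024/1277] → run H
t=9: vr[A=2048/2501 B=2048/1277 E=1 F=3525/2501 H=2301/1277] → run A
t=10: vr[A=3072/2501 B=2048/1277 E=1 F=3525/2501 H=2301/1277] → run E
t=11: vr[A=3072/2501 B=2048/1277 E=2 F=3525/2501 H=2301/1277] → run A
t=12: vr[A=4096/2501 B=2048/1277 E=2 F=3525/2501 H=2301/1277] → run F
t=13: vr[A=4096/2501 B=2048/1277 E=2 F=6026/2501 H=2301/1277] → run B
t=14: vr[A=4096/2501 E=2 F=6026/2501 H=2301/1277] → run A
t=15: vr[E=2 F=6026/2501 H=2301/1277] → run H
t=16: vr[E=2 F=6026/2501 H=3578/1277] → run E
t=17: vr[F=6026/2501 H=3578/1277] → run F
t=18: vr[F=8527/2501 H=3578/1277] → run H
t=19: vr[F=8527/2501 H=4855/1277] → run F
t=20: vr[F=11028/2501 H=4855/1277] → run H
t=21: vr[F=11028/2501 H=6132/1277] → run F
t=22: vr[F=13529/2501 H=6132/1277] → run H
t=23: vr[F=13529/2501 H=7409/1277] → run F
t=24: vr[H=7409/1277] → run H
t=25: (idle)
t=26: (idle)
t=27: (idle)
t=28: (idle)
t=29: (idle)
t=30: (idle)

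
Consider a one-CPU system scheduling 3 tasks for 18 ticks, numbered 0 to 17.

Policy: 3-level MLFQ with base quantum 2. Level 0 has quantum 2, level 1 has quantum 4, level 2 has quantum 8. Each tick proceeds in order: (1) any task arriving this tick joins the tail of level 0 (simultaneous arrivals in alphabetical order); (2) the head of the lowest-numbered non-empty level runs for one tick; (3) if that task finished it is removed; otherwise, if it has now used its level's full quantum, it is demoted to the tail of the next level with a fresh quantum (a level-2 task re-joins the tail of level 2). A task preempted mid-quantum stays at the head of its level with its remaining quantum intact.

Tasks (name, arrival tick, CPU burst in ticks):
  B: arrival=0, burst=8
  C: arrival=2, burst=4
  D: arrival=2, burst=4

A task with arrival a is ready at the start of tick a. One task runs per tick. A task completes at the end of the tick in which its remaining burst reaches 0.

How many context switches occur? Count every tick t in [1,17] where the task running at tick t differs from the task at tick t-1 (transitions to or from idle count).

t=0: L0/L1/L2 = B/-/- → run B
t=1: L0/L1/L2 = B/-/- → run B
t=2: L0/L1/L2 = CD/B/- → run C
t=3: L0/L1/L2 = CD/B/- → run C
t=4: L0/L1/L2 = D/BC/- → run D
t=5: L0/L1/L2 = D/BC/- → run D
t=6: L0/L1/L2 = -/BCD/- → run B
t=7: L0/L1/L2 = -/BCD/- → run B
t=8: L0/L1/L2 = -/BCD/- → run B
t=9: L0/L1/L2 = -/BCD/- → run B
t=10: L0/L1/L2 = -/CD/B → run C
t=11: L0/L1/L2 = -/CD/B → run C
t=12: L0/L1/L2 = -/D/B → run D
t=13: L0/L1/L2 = -/D/B → run D
t=14: L0/L1/L2 = -/-/B → run B
t=15: L0/L1/L2 = -/-/B → run B
t=16: (idle)
t=17: (idle)

context switches = 7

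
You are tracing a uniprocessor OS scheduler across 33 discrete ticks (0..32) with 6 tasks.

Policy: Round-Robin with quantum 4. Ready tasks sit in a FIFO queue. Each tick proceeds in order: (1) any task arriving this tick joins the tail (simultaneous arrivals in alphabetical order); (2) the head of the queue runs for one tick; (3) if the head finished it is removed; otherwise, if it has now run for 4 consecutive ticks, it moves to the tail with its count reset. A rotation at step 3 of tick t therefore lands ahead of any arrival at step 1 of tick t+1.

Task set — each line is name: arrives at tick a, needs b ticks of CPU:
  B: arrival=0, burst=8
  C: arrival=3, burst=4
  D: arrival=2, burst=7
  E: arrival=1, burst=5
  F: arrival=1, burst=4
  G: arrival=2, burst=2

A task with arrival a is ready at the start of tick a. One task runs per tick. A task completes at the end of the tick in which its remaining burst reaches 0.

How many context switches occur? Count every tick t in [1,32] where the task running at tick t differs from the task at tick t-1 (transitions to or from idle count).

t=0: queue=[B] q_used=0 → run B
t=1: queue=[B,E,F] q_used=1 → run B
t=2: queue=[B,E,F,D,G] q_used=2 → run B
t=3: queue=[B,E,F,D,G,C] q_used=3 → run B
t=4: queue=[E,F,D,G,C,B] q_used=0 → run E
t=5: queue=[E,F,D,G,C,B] q_used=1 → run E
t=6: queue=[E,F,D,G,C,B] q_used=2 → run E
t=7: queue=[E,F,D,G,C,B] q_used=3 → run E
t=8: queue=[F,D,G,C,B,E] q_used=0 → run F
t=9: queue=[F,D,G,C,B,E] q_used=1 → run F
t=10: queue=[F,D,G,C,B,E] q_used=2 → run F
t=11: queue=[F,D,G,C,B,E] q_used=3 → run F
t=12: queue=[D,G,C,B,E] q_used=0 → run D
t=13: queue=[D,G,C,B,E] q_used=1 → run D
t=14: queue=[D,G,C,B,E] q_used=2 → run D
t=15: queue=[D,G,C,B,E] q_used=3 → run D
t=16: queue=[G,C,B,E,D] q_used=0 → run G
t=17: queue=[G,C,B,E,D] q_used=1 → run G
t=18: queue=[C,B,E,D] q_used=0 → run C
t=19: queue=[C,B,E,D] q_used=1 → run C
t=20: queue=[C,B,E,D] q_used=2 → run C
t=21: queue=[C,B,E,D] q_used=3 → run C
t=22: queue=[B,E,D] q_used=0 → run B
t=23: queue=[B,E,D] q_used=1 → run B
t=24: queue=[B,E,D] q_used=2 → run B
t=25: queue=[B,E,D] q_used=3 → run B
t=26: queue=[E,D] q_used=0 → run E
t=27: queue=[D] q_used=0 → run D
t=28: queue=[D] q_used=1 → run D
t=29: queue=[D] q_used=2 → run D
t=30: (idle)
t=31: (idle)
t=32: (idle)

context switches = 9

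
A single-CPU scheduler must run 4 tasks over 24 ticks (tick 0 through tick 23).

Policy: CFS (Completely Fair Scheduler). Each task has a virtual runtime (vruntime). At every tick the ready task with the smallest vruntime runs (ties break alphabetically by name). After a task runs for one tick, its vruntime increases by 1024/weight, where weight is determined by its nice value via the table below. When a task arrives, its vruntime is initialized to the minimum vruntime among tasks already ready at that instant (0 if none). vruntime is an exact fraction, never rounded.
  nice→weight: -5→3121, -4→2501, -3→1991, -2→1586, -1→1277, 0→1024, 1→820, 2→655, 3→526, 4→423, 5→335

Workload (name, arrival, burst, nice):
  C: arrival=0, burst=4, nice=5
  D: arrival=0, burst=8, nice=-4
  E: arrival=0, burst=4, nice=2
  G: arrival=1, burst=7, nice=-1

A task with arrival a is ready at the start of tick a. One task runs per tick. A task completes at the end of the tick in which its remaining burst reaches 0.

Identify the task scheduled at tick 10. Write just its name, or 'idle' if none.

running at tick 10 = D

t=0: vr[C=0 D=0 E=0] → run C
t=1: vr[C=1024/335 D=0 E=0 G=0] → run D
t=2: vr[C=1024/335 D=1024/2501 E=0 G=0] → run E
t=3: vr[C=1024/335 D=1024/2501 E=1024/655 G=0] → run G
t=4: vr[C=1024/335 D=1024/2501 E=1024/655 G=1024/1277] → run D
t=5: vr[C=1024/335 D=2048/2501 E=1024/655 G=1024/1277] → run G
t=6: vr[C=1024/335 D=2048/2501 E=1024/655 G=2048/1277] → run D
t=7: vr[C=1024/335 D=3072/2501 E=1024/655 G=2048/1277] → run D
t=8: vr[C=1024/335 D=4096/2501 E=1024/655 G=2048/1277] → run E
t=9: vr[C=1024/335 D=4096/2501 E=2048/655 G=2048/1277] → run G
t=10: vr[C=1024/335 D=4096/2501 E=2048/655 G=3072/1277] → run D
t=11: vr[C=1024/335 D=5120/2501 E=2048/655 G=3072/1277] → run D
t=12: vr[C=1024/335 D=6144/2501 E=2048/655 G=3072/1277] → run G
t=13: vr[C=1024/335 D=6144/2501 E=2048/655 G=4096/1277] → run D
t=14: vr[C=1024/335 D=7168/2501 E=2048/655 G=4096/1277] → run D
t=15: vr[C=1024/335 E=2048/655 G=4096/1277] → run C
t=16: vr[C=2048/335 E=2048/655 G=4096/1277] → run E
t=17: vr[C=2048/335 E=3072/655 G=4096/1277] → run G
t=18: vr[C=2048/335 E=3072/655 G=5120/1277] → run G
t=19: vr[C=2048/335 E=3072/655 G=6144/1277] → run E
t=20: vr[C=2048/335 G=6144/1277] → run G
t=21: vr[C=2048/335] → run C
t=22: vr[C=3072/335] → run C
t=23: (idle)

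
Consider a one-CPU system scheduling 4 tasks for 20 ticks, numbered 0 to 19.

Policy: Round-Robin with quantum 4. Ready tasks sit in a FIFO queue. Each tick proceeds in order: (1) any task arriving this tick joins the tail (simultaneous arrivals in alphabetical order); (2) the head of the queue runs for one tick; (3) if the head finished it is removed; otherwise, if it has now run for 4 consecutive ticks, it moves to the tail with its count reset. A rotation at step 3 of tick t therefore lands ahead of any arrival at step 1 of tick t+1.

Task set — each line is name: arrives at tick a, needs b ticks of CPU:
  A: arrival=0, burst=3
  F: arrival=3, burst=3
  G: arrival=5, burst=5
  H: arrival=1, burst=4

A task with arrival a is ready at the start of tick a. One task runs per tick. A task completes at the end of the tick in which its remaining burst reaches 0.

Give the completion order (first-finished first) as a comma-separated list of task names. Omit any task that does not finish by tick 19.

t=0: queue=[A] q_used=0 → run A
t=1: queue=[A,H] q_used=1 → run A
t=2: queue=[A,H] q_used=2 → run A
t=3: queue=[H,F] q_used=0 → run H
t=4: queue=[H,F] q_used=1 → run H
t=5: queue=[H,F,G] q_used=2 → run H
t=6: queue=[H,F,G] q_used=3 → run H
t=7: queue=[F,G] q_used=0 → run F
t=8: queue=[F,G] q_used=1 → run F
t=9: queue=[F,G] q_used=2 → run F
t=10: queue=[G] q_used=0 → run G
t=11: queue=[G] q_used=1 → run G
t=12: queue=[G] q_used=2 → run G
t=13: queue=[G] q_used=3 → run G
t=14: queue=[G] q_used=0 → run G
t=15: (idle)
t=16: (idle)
t=17: (idle)
t=18: (idle)
t=19: (idle)

completion order = A, H, F, G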